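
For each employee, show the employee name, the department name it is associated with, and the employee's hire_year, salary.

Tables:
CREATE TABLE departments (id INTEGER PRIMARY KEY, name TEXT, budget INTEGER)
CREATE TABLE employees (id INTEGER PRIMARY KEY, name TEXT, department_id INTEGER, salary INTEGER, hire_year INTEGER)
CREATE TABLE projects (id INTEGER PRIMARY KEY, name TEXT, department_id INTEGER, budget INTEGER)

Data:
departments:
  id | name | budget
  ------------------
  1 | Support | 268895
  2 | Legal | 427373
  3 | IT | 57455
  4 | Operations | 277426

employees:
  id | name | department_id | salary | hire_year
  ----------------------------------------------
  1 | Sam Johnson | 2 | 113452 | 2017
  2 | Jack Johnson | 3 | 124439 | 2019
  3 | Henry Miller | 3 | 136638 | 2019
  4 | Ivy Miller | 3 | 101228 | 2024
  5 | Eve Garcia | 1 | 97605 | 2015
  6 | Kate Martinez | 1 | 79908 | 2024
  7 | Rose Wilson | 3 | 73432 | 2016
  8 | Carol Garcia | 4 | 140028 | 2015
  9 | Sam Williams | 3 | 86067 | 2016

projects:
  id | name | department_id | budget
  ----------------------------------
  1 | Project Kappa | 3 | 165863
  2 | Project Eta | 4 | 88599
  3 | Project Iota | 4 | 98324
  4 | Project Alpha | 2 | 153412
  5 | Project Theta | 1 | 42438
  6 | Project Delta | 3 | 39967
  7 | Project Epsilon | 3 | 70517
SELECT c.name, p.name AS department, c.hire_year, c.salary FROM employees c JOIN departments p ON c.department_id = p.id

Execution result:
name | department | hire_year | salary
Sam Johnson | Legal | 2017 | 113452
Jack Johnson | IT | 2019 | 124439
Henry Miller | IT | 2019 | 136638
Ivy Miller | IT | 2024 | 101228
Eve Garcia | Support | 2015 | 97605
Kate Martinez | Support | 2024 | 79908
Rose Wilson | IT | 2016 | 73432
Carol Garcia | Operations | 2015 | 140028
Sam Williams | IT | 2016 | 86067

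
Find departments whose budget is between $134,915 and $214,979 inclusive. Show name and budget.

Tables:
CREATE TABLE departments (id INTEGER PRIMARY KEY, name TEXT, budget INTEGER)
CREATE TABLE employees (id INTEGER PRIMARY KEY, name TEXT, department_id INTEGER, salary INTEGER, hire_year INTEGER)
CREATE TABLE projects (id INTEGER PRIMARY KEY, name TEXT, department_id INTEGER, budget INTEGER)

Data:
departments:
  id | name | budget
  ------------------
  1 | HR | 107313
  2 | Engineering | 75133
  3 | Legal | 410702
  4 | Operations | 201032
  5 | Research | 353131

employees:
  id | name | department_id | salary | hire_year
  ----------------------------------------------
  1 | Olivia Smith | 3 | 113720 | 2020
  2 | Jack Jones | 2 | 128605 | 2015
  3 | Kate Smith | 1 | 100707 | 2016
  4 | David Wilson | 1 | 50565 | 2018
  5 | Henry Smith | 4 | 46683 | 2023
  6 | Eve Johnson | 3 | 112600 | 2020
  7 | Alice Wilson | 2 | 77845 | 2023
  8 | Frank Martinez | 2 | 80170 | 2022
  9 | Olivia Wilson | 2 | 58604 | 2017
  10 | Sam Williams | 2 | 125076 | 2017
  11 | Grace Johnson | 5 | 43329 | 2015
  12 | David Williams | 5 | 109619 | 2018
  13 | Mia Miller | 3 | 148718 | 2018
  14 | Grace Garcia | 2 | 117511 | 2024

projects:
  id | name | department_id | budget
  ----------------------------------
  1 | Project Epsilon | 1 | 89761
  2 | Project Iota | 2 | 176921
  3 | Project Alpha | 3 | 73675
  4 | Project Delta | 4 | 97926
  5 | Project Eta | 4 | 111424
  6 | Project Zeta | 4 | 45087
SELECT name, budget FROM departments WHERE budget BETWEEN 134915 AND 214979

Execution result:
name | budget
Operations | 201032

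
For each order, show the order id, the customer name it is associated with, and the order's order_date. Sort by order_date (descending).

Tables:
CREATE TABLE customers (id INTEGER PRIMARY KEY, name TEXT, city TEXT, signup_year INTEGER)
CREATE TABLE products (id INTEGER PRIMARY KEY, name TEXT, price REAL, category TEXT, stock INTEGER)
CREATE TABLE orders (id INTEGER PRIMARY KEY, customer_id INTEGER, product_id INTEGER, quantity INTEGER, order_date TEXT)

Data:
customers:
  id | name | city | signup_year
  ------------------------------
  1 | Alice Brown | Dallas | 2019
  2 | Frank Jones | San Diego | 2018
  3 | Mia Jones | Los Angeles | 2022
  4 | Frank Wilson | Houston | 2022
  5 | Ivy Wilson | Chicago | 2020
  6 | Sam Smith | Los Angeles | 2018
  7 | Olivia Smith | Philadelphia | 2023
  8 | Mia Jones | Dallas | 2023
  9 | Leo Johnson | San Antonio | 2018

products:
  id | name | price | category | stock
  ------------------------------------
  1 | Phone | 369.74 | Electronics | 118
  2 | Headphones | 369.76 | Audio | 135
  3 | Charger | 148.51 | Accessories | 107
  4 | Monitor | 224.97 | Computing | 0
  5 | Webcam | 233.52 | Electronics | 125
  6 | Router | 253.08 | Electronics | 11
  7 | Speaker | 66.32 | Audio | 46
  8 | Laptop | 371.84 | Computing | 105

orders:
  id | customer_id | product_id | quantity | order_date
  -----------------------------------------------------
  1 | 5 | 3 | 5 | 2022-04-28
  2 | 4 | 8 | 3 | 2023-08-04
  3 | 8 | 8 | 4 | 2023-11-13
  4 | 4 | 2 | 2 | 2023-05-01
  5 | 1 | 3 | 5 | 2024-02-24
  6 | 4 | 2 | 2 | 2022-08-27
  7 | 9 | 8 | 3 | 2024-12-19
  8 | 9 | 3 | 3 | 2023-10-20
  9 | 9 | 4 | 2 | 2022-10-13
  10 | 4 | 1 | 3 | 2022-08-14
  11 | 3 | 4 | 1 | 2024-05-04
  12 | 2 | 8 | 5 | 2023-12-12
SELECT c.id, p.name AS customer, c.order_date FROM orders c JOIN customers p ON c.customer_id = p.id ORDER BY c.order_date DESC

Execution result:
id | customer | order_date
7 | Leo Johnson | 2024-12-19
11 | Mia Jones | 2024-05-04
5 | Alice Brown | 2024-02-24
12 | Frank Jones | 2023-12-12
3 | Mia Jones | 2023-11-13
8 | Leo Johnson | 2023-10-20
2 | Frank Wilson | 2023-08-04
4 | Frank Wilson | 2023-05-01
9 | Leo Johnson | 2022-10-13
6 | Frank Wilson | 2022-08-27
10 | Frank Wilson | 2022-08-14
1 | Ivy Wilson | 2022-04-28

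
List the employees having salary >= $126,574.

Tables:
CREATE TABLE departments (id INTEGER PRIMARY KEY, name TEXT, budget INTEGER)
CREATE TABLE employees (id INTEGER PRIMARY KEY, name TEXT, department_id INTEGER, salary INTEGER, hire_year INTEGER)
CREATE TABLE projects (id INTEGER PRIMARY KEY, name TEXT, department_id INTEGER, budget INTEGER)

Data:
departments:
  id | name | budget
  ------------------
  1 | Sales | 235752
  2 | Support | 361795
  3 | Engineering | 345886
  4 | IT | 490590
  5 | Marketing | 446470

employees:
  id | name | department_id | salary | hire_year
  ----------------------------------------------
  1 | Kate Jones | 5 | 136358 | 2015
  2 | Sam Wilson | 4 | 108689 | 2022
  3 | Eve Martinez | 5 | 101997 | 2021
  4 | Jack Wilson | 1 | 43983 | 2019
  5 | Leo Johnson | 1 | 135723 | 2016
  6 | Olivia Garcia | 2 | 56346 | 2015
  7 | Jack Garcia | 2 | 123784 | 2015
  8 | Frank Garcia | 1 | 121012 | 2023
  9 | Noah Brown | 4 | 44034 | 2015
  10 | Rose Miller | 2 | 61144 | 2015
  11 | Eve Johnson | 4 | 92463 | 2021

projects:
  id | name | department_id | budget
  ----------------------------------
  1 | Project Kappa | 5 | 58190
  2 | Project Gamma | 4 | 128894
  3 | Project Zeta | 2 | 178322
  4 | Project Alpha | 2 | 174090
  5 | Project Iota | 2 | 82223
SELECT name, salary FROM employees WHERE salary >= 126574

Execution result:
name | salary
Kate Jones | 136358
Leo Johnson | 135723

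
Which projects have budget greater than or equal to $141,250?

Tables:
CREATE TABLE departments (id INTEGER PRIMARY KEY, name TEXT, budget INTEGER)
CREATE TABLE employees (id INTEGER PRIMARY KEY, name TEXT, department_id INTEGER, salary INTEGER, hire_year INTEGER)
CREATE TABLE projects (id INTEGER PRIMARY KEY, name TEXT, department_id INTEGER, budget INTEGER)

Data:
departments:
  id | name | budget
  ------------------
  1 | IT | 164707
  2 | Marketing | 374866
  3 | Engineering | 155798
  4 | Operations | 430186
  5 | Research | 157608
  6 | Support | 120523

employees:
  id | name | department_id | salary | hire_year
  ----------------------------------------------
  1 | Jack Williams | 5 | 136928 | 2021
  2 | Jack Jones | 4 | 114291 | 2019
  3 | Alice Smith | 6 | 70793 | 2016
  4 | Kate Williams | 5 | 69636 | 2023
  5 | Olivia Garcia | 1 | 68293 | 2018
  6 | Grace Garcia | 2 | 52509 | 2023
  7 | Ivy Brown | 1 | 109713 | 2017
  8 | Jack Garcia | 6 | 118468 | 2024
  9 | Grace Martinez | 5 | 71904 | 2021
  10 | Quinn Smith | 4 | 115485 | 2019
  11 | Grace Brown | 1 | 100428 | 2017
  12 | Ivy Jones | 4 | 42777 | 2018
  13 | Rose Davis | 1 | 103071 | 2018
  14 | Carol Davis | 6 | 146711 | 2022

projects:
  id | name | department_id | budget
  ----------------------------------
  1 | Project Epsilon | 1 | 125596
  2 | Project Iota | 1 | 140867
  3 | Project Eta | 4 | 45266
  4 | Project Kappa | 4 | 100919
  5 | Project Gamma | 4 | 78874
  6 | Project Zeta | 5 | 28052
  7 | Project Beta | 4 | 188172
SELECT name, budget FROM projects WHERE budget >= 141250

Execution result:
name | budget
Project Beta | 188172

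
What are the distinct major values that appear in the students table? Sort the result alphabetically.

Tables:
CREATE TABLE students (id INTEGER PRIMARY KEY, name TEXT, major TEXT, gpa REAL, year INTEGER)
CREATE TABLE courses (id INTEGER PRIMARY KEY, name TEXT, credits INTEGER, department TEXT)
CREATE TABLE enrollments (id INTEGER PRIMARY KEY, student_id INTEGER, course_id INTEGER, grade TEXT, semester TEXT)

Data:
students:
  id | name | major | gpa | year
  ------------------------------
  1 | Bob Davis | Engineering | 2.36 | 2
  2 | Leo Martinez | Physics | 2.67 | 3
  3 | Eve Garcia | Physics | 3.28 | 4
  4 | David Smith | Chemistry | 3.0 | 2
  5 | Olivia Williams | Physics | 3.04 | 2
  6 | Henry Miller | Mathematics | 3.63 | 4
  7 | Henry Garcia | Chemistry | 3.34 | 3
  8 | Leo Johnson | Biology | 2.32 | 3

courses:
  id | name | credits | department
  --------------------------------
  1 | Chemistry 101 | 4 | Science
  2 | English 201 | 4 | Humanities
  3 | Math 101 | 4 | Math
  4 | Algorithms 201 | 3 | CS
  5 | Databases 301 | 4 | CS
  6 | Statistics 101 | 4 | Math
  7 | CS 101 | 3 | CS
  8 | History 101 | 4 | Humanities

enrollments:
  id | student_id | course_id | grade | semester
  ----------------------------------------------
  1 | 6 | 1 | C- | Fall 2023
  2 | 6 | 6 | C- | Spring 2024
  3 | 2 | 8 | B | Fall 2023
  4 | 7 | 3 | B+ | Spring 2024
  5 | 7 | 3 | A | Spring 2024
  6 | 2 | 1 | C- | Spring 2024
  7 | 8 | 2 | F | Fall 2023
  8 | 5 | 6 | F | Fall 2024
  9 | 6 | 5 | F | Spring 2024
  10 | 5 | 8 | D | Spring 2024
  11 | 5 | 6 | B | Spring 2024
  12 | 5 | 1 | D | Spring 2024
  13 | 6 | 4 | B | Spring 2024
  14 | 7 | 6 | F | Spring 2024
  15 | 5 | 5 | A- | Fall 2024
SELECT DISTINCT major FROM students ORDER BY major

Execution result:
major
Biology
Chemistry
Engineering
Mathematics
Physics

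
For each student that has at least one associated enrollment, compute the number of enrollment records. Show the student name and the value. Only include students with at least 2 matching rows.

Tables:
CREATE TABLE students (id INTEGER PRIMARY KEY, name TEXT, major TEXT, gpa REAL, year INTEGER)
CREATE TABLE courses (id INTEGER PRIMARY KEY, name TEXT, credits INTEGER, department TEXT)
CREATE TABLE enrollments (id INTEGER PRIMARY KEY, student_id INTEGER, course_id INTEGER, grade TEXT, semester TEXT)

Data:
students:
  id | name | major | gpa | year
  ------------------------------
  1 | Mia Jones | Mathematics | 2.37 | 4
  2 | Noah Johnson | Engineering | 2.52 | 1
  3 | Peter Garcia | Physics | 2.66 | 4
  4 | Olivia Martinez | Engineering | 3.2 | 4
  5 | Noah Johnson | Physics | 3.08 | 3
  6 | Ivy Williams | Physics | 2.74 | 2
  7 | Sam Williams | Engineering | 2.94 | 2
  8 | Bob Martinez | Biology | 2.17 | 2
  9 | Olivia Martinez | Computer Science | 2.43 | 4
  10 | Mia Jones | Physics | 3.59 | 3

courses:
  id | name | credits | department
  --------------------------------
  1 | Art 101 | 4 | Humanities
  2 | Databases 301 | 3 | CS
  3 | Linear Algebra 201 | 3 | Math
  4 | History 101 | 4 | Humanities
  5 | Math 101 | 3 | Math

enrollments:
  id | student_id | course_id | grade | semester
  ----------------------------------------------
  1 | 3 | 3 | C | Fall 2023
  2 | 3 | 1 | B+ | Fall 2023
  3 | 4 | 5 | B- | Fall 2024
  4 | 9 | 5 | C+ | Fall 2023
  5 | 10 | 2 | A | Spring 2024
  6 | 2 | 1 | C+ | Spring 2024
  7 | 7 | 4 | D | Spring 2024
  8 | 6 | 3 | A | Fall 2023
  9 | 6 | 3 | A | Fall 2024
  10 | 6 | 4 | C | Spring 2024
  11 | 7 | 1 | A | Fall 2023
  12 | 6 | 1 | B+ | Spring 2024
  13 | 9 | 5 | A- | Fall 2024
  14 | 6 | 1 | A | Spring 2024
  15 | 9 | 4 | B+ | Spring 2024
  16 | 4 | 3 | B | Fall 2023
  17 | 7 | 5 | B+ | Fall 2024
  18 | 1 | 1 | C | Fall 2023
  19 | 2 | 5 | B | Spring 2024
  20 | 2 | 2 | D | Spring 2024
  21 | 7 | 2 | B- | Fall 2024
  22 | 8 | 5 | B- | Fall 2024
SELECT p.name, COUNT(*) AS n FROM enrollments c JOIN students p ON c.student_id = p.id GROUP BY p.id, p.name HAVING COUNT(*) >= 2

Execution result:
name | n
Noah Johnson | 3
Peter Garcia | 2
Olivia Martinez | 2
Ivy Williams | 5
Sam Williams | 4
Olivia Martinez | 3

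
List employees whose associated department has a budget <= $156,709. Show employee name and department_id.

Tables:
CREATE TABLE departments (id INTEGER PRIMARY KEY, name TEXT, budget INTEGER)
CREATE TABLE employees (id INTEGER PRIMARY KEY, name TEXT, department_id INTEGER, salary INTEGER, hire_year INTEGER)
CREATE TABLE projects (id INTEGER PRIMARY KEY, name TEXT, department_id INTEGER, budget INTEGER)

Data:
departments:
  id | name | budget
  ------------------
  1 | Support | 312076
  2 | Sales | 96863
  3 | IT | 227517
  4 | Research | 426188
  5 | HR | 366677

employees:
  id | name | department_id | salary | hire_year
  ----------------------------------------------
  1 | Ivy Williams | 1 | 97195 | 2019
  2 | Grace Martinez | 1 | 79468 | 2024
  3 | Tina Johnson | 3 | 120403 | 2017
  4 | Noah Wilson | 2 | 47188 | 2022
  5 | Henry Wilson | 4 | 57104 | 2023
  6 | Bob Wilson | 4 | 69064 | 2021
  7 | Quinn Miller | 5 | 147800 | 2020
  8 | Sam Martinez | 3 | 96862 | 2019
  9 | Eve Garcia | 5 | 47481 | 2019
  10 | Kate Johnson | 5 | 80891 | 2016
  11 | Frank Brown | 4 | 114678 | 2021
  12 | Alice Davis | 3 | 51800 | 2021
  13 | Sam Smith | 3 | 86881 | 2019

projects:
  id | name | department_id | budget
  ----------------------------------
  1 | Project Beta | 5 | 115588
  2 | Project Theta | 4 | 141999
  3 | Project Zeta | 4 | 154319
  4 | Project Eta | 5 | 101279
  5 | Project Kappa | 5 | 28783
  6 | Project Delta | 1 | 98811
SELECT name, department_id FROM employees WHERE department_id IN (SELECT id FROM departments WHERE budget <= 156709)

Execution result:
name | department_id
Noah Wilson | 2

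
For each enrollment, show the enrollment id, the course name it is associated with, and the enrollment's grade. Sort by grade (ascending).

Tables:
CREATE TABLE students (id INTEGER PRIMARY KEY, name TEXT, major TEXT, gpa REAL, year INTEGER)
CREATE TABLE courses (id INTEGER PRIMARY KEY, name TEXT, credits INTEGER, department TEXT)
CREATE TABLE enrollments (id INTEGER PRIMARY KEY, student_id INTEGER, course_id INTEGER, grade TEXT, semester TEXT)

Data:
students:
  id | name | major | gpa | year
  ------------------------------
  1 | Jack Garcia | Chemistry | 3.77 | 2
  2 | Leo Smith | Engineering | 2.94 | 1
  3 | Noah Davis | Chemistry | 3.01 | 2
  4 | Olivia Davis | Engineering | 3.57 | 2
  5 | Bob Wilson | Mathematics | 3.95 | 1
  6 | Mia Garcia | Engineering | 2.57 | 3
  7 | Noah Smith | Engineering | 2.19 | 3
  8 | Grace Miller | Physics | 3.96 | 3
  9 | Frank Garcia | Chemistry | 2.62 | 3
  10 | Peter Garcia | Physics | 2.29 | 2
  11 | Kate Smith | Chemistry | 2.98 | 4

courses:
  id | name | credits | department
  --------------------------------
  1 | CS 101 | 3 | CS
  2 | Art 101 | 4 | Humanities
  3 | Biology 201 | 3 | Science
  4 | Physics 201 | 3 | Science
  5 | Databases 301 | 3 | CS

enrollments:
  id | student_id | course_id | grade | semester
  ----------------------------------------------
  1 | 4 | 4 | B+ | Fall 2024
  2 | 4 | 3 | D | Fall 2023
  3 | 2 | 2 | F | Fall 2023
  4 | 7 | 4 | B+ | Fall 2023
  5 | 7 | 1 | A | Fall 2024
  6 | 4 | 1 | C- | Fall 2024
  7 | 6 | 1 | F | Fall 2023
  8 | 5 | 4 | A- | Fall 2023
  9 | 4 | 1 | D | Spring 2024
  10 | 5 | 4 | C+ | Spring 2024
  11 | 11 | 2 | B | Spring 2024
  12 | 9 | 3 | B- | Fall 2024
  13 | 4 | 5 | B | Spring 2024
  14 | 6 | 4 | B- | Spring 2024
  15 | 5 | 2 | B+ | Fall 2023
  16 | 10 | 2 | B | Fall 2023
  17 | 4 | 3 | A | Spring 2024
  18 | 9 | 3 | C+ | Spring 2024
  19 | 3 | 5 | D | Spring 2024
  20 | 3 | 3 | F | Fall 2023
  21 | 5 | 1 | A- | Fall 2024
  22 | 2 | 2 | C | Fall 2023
SELECT c.id, p.name AS course, c.grade FROM enrollments c JOIN courses p ON c.course_id = p.id ORDER BY c.grade ASC

Execution result:
id | course | grade
5 | CS 101 | A
17 | Biology 201 | A
8 | Physics 201 | A-
21 | CS 101 | A-
11 | Art 101 | B
13 | Databases 301 | B
16 | Art 101 | B
1 | Physics 201 | B+
4 | Physics 201 | B+
15 | Art 101 | B+
12 | Biology 201 | B-
14 | Physics 201 | B-
22 | Art 101 | C
10 | Physics 201 | C+
18 | Biology 201 | C+
6 | CS 101 | C-
2 | Biology 201 | D
9 | CS 101 | D
19 | Databases 301 | D
3 | Art 101 | F
7 | CS 101 | F
20 | Biology 201 | F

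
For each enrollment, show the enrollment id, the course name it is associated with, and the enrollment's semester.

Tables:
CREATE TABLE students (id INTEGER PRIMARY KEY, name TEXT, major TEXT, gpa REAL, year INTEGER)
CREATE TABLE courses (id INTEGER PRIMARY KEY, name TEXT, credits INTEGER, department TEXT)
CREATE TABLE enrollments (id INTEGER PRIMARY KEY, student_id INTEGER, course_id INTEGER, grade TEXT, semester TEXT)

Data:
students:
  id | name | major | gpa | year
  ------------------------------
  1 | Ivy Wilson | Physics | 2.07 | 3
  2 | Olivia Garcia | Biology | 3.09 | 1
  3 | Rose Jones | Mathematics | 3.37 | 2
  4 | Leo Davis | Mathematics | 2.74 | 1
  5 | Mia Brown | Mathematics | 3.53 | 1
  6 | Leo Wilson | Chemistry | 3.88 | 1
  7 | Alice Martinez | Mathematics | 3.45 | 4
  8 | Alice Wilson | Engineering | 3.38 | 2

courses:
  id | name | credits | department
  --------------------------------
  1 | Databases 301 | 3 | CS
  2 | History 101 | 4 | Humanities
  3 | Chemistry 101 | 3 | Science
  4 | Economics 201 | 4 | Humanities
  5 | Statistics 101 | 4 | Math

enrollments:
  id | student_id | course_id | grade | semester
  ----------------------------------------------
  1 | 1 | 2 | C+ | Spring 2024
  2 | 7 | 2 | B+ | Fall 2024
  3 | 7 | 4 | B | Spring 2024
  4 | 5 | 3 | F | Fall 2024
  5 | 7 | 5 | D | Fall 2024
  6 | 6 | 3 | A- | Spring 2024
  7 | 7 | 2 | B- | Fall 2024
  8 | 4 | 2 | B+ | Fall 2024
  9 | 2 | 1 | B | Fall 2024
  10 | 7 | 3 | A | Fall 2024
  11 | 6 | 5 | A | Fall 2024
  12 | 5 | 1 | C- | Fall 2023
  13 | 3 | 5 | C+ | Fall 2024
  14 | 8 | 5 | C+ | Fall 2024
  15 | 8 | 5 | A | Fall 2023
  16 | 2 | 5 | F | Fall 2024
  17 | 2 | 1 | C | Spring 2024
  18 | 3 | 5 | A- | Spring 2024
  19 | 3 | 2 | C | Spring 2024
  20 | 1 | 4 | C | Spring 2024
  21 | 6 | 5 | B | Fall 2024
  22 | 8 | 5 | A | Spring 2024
SELECT c.id, p.name AS course, c.semester FROM enrollments c JOIN courses p ON c.course_id = p.id

Execution result:
id | course | semester
1 | History 101 | Spring 2024
2 | History 101 | Fall 2024
3 | Economics 201 | Spring 2024
4 | Chemistry 101 | Fall 2024
5 | Statistics 101 | Fall 2024
6 | Chemistry 101 | Spring 2024
7 | History 101 | Fall 2024
8 | History 101 | Fall 2024
9 | Databases 301 | Fall 2024
10 | Chemistry 101 | Fall 2024
11 | Statistics 101 | Fall 2024
12 | Databases 301 | Fall 2023
13 | Statistics 101 | Fall 2024
14 | Statistics 101 | Fall 2024
15 | Statistics 101 | Fall 2023
16 | Statistics 101 | Fall 2024
17 | Databases 301 | Spring 2024
18 | Statistics 101 | Spring 2024
19 | History 101 | Spring 2024
20 | Economics 201 | Spring 2024
21 | Statistics 101 | Fall 2024
22 | Statistics 101 | Spring 2024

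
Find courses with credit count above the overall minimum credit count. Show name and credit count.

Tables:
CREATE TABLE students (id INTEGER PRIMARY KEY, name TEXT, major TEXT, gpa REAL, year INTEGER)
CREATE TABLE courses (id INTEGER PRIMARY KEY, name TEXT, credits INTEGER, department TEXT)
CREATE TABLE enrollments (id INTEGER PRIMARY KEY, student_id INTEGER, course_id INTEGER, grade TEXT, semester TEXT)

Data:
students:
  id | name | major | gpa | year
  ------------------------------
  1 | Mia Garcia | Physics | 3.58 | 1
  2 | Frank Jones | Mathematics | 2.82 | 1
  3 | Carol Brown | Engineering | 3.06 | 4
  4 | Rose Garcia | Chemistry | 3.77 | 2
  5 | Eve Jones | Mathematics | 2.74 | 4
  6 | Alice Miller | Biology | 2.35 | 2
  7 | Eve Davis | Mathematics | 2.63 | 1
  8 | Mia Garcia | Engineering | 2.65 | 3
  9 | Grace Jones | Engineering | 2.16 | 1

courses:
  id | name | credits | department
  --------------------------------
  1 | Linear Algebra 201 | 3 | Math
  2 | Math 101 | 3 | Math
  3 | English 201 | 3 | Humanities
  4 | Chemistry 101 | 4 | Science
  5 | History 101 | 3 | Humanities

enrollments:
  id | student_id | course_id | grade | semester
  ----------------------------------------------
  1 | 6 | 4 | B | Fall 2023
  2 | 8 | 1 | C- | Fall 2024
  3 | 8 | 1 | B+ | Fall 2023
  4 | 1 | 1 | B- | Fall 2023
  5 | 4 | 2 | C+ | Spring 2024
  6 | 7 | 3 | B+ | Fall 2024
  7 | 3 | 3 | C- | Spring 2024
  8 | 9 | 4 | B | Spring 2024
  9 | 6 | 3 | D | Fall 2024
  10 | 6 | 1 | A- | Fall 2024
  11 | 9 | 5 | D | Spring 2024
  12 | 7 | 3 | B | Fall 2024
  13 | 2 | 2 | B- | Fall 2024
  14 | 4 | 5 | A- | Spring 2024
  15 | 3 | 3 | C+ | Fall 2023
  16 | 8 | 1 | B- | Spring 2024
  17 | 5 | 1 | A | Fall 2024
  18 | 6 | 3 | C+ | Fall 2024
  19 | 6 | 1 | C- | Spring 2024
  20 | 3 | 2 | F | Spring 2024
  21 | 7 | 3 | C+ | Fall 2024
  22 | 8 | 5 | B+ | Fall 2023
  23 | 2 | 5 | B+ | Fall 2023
SELECT name, credits FROM courses WHERE credits > (SELECT MIN(credits) FROM courses)

Execution result:
name | credits
Chemistry 101 | 4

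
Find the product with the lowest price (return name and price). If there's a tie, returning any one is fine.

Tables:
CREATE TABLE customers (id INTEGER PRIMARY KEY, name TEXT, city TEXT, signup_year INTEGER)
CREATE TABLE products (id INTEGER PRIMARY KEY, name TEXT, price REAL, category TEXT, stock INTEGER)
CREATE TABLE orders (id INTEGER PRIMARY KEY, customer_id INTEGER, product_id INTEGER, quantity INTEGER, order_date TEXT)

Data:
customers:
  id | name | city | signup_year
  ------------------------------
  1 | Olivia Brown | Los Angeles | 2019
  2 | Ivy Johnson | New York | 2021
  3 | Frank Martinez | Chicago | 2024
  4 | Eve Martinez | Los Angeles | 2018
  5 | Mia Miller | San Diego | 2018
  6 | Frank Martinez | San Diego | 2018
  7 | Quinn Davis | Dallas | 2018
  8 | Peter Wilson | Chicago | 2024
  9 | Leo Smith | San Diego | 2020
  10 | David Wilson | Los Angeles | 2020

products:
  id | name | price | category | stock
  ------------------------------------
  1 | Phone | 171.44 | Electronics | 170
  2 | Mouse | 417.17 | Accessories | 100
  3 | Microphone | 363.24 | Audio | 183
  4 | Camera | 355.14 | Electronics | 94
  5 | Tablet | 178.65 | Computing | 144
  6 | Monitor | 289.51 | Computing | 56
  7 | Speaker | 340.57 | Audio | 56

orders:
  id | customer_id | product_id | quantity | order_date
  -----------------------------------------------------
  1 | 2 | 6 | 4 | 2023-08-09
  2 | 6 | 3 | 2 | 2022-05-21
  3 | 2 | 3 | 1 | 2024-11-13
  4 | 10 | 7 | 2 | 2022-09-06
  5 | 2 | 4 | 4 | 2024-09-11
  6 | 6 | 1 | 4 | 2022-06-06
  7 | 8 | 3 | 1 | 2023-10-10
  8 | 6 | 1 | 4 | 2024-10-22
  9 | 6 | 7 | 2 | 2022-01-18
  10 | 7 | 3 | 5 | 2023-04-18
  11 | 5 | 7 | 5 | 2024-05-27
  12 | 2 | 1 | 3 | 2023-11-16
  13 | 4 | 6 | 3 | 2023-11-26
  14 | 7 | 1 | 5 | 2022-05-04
SELECT name, price FROM products ORDER BY price ASC LIMIT 1

Execution result:
name | price
Phone | 171.44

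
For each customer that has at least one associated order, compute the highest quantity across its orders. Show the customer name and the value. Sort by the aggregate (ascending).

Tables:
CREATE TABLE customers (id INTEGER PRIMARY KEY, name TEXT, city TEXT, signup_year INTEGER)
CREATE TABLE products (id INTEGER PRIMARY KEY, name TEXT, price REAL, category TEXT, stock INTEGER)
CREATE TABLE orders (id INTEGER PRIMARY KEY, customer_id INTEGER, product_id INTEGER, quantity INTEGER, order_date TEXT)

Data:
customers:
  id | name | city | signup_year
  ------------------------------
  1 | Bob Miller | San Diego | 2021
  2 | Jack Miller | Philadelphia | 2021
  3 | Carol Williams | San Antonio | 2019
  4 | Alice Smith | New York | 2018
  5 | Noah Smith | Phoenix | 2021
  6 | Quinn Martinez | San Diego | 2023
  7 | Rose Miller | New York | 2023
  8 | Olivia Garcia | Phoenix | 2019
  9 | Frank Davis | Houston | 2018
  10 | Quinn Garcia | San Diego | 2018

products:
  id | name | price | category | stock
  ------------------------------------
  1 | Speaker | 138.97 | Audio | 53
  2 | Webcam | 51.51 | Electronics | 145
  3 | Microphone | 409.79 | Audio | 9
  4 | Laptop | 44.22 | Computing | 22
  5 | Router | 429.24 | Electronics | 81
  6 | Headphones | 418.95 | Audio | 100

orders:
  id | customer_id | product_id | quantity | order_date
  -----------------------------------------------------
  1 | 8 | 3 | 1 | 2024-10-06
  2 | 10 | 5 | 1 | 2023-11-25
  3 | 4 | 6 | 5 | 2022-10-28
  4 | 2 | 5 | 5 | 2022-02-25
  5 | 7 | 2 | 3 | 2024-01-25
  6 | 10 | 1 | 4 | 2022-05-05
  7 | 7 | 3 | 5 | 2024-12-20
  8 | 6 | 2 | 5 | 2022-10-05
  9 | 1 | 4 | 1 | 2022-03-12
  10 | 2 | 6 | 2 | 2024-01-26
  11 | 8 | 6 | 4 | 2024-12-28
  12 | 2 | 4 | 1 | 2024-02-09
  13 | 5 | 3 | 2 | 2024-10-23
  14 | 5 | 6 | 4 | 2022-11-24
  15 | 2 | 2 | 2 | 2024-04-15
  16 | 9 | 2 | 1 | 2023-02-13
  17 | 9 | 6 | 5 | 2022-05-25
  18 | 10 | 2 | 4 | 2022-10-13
SELECT p.name, MAX(c.quantity) AS max_quantity FROM orders c JOIN customers p ON c.customer_id = p.id GROUP BY p.id, p.name ORDER BY max_quantity ASC

Execution result:
name | max_quantity
Bob Miller | 1
Noah Smith | 4
Olivia Garcia | 4
Quinn Garcia | 4
Jack Miller | 5
Alice Smith | 5
Quinn Martinez | 5
Rose Miller | 5
Frank Davis | 5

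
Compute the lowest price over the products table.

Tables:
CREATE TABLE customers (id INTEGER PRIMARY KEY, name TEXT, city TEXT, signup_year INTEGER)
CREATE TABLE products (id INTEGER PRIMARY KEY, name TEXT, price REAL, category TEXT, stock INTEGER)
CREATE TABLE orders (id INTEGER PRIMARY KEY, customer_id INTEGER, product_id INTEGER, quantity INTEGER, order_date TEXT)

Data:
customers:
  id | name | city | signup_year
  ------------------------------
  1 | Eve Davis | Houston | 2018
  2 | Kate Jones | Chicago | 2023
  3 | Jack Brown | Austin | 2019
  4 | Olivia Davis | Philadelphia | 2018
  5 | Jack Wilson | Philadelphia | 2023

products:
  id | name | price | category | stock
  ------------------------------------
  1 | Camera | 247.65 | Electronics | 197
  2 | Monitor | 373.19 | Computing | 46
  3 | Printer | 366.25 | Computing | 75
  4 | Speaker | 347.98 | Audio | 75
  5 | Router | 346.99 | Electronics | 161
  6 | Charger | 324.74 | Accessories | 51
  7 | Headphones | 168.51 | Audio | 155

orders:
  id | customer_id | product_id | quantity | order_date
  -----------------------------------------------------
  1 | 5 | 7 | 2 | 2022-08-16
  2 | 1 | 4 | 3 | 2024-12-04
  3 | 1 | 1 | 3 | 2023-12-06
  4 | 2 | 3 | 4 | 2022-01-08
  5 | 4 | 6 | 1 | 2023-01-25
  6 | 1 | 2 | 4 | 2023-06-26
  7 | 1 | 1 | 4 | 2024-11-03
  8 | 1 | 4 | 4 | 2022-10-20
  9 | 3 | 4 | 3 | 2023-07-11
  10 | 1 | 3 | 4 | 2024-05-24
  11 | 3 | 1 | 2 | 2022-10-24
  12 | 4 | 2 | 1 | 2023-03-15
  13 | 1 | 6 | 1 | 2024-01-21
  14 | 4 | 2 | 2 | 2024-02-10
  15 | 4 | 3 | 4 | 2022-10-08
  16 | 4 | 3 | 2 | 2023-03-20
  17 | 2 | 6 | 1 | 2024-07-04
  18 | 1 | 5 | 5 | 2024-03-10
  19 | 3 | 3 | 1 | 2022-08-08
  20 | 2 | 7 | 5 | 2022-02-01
SELECT MIN(price) FROM products

Execution result:
168.51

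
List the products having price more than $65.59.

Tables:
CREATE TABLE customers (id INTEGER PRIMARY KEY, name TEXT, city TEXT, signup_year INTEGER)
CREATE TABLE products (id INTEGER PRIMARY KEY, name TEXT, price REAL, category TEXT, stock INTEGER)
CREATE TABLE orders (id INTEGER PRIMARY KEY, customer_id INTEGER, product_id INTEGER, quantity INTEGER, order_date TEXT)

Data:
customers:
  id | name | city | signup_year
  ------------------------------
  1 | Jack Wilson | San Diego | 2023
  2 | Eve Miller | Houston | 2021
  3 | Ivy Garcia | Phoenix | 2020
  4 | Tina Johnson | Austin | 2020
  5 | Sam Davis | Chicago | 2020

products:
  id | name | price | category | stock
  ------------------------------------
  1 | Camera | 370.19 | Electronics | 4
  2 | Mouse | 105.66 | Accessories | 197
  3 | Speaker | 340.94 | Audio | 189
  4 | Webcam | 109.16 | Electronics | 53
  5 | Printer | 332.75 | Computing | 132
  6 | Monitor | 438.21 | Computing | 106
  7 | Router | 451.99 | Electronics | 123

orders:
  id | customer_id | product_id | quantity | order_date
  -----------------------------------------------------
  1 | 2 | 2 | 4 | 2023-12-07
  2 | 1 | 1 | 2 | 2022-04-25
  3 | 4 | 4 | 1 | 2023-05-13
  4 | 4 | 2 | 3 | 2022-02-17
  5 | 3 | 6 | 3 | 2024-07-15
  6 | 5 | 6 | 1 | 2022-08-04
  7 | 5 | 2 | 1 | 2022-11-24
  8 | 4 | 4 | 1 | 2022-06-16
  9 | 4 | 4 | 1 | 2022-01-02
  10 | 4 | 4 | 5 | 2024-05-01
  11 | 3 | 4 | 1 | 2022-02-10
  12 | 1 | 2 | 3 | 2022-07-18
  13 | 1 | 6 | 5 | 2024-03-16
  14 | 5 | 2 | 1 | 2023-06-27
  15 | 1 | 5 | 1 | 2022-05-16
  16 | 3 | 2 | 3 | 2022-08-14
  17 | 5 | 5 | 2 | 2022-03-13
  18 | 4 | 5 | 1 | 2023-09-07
SELECT name, price FROM products WHERE price > 65.59

Execution result:
name | price
Camera | 370.19
Mouse | 105.66
Speaker | 340.94
Webcam | 109.16
Printer | 332.75
Monitor | 438.21
Router | 451.99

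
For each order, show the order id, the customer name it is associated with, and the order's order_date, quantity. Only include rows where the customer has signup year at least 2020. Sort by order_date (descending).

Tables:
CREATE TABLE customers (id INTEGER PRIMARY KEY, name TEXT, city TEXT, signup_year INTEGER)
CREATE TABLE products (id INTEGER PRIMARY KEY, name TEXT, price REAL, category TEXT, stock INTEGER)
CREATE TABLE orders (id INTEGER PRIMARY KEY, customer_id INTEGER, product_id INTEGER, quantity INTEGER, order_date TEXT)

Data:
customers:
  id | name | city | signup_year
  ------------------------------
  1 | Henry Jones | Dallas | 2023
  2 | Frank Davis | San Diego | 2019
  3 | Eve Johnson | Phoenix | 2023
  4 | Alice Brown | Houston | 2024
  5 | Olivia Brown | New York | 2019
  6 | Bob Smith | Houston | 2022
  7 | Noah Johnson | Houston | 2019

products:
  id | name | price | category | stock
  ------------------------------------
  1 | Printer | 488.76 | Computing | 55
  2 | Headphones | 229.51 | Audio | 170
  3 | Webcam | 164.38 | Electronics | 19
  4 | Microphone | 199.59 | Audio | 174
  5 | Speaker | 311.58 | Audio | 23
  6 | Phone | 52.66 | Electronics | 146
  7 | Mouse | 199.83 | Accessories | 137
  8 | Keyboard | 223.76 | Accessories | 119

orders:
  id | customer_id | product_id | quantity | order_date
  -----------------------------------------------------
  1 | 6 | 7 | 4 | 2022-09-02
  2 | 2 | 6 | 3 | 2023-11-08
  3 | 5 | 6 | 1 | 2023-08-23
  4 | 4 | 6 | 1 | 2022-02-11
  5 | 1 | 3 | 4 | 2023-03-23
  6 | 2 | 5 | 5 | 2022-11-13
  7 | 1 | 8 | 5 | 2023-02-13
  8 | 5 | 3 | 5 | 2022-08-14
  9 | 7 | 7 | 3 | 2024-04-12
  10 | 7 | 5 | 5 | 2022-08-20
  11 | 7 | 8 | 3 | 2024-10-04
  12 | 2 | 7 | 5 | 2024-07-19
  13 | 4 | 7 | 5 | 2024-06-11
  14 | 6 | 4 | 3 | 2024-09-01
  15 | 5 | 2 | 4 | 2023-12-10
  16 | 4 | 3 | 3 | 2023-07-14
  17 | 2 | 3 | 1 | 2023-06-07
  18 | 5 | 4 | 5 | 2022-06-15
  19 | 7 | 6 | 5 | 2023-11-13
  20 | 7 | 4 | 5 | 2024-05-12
SELECT c.id, p.name AS customer, c.order_date, c.quantity FROM orders c JOIN customers p ON c.customer_id = p.id WHERE p.signup_year >= 2020 ORDER BY c.order_date DESC

Execution result:
id | customer | order_date | quantity
14 | Bob Smith | 2024-09-01 | 3
13 | Alice Brown | 2024-06-11 | 5
16 | Alice Brown | 2023-07-14 | 3
5 | Henry Jones | 2023-03-23 | 4
7 | Henry Jones | 2023-02-13 | 5
1 | Bob Smith | 2022-09-02 | 4
4 | Alice Brown | 2022-02-11 | 1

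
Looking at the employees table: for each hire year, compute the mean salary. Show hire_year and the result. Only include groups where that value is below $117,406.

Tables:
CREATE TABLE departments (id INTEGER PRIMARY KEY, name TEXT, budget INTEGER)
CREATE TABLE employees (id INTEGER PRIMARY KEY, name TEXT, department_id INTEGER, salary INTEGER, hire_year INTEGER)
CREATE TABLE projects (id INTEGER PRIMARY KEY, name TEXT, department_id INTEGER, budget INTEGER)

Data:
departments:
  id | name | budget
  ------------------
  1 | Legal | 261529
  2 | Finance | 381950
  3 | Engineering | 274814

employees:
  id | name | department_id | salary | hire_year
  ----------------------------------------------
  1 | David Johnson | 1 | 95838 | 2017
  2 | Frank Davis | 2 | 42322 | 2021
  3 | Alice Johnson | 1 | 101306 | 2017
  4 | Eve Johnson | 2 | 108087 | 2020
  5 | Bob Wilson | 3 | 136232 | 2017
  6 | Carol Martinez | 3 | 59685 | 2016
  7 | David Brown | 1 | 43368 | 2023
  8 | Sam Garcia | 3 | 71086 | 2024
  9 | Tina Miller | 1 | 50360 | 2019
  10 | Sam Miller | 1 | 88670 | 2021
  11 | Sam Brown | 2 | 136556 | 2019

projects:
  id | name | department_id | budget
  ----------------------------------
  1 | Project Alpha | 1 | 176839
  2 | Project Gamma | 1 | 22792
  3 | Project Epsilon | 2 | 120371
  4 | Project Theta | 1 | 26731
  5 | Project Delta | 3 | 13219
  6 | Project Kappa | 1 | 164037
SELECT hire_year, AVG(salary) AS avg_salary FROM employees GROUP BY hire_year HAVING AVG(salary) < 117406

Execution result:
hire_year | avg_salary
2016 | 59685.00
2017 | 111125.33
2019 | 93458.00
2020 | 108087.00
2021 | 65496.00
2023 | 43368.00
2024 | 71086.00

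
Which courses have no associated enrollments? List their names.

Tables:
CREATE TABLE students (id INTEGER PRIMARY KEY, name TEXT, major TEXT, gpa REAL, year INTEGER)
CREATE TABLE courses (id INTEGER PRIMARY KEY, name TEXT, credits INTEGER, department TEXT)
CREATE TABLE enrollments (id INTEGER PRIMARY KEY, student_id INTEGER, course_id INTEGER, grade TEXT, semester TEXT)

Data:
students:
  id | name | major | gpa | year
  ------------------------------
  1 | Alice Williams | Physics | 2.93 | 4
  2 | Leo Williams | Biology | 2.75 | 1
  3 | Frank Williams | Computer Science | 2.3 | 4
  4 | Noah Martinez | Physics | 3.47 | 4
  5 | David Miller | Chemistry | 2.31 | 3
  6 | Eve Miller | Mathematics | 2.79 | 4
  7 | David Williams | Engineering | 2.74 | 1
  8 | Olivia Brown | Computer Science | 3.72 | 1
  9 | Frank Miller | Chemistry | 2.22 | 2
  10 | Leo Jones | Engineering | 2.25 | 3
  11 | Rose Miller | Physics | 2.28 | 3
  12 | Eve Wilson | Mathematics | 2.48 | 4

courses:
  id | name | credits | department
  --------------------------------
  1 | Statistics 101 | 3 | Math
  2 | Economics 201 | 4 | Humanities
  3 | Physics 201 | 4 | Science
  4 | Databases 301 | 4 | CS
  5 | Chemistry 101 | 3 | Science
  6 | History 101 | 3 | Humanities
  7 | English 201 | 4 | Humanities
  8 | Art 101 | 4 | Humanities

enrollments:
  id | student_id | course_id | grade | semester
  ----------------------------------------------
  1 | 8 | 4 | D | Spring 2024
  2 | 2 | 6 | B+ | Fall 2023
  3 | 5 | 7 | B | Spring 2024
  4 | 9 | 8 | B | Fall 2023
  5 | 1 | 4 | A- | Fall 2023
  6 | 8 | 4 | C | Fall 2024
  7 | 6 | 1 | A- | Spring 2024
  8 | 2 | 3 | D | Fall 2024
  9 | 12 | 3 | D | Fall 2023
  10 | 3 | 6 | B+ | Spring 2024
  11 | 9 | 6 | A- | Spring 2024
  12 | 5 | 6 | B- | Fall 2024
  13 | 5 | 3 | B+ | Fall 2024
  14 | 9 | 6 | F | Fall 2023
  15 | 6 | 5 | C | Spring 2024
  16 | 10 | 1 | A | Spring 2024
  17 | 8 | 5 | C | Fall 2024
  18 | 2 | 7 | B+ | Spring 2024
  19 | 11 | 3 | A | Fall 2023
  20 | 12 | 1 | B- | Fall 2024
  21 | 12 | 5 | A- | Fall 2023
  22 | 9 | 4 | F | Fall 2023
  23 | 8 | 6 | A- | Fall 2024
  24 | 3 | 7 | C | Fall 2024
SELECT p.name FROM courses p LEFT JOIN enrollments c ON c.course_id = p.id WHERE c.id IS NULL

Execution result:
Economics 201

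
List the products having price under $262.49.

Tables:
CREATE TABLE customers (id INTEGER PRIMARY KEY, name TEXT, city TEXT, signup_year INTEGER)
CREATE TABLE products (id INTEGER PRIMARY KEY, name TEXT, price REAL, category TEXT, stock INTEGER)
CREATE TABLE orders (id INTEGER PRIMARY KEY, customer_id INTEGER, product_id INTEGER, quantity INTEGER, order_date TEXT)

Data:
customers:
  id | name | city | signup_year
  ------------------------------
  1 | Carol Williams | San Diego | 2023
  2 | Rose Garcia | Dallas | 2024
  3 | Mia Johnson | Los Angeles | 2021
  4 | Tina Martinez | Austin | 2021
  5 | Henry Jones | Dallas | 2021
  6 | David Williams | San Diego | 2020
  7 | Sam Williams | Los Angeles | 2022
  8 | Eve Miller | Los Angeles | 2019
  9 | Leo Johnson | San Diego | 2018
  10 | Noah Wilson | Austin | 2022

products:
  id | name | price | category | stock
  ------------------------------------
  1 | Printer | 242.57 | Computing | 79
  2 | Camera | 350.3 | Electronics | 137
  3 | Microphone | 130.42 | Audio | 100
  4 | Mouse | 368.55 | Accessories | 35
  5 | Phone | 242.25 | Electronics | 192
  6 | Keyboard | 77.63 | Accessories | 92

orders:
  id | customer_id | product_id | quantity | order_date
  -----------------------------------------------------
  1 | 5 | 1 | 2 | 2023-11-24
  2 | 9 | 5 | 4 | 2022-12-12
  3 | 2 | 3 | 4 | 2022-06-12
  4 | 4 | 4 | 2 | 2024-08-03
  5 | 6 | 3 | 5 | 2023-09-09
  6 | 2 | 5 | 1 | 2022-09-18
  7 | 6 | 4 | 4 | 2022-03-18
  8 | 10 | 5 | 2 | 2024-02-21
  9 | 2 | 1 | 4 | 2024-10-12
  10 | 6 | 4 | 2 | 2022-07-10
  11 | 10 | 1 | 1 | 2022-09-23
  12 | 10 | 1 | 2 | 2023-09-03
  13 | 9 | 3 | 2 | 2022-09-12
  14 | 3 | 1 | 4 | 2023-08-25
SELECT name, price FROM products WHERE price < 262.49

Execution result:
name | price
Printer | 242.57
Microphone | 130.42
Phone | 242.25
Keyboard | 77.63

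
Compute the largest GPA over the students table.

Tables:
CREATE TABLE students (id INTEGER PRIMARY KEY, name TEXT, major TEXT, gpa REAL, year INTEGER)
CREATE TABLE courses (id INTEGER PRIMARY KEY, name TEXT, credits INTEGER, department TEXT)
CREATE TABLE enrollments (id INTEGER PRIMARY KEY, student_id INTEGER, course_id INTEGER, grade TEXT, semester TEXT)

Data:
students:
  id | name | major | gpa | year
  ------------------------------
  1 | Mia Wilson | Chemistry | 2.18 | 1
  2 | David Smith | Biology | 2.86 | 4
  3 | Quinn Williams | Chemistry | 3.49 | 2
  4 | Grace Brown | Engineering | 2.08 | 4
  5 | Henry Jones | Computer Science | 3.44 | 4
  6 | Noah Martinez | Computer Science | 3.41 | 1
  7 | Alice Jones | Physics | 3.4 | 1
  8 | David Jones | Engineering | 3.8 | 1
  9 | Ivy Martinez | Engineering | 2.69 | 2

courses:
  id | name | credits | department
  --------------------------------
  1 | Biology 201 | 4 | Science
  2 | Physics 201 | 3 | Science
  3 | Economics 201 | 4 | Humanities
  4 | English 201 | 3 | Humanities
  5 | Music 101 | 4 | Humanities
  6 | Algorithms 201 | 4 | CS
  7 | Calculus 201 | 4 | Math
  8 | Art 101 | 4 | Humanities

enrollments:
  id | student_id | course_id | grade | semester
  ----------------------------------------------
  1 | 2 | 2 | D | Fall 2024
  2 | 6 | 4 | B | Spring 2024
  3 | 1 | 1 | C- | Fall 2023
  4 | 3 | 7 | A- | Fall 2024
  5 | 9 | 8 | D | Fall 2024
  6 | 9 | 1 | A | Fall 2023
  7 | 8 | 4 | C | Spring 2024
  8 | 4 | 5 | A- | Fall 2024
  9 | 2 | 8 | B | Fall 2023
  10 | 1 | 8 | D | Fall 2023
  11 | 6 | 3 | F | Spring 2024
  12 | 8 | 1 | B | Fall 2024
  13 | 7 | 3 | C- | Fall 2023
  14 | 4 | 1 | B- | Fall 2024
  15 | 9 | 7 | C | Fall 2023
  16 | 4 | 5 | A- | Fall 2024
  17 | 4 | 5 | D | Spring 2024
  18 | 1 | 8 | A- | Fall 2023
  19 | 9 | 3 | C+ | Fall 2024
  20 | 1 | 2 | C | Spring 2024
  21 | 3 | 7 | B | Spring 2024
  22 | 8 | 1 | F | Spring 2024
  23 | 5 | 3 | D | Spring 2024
SELECT MAX(gpa) FROM students

Execution result:
3.80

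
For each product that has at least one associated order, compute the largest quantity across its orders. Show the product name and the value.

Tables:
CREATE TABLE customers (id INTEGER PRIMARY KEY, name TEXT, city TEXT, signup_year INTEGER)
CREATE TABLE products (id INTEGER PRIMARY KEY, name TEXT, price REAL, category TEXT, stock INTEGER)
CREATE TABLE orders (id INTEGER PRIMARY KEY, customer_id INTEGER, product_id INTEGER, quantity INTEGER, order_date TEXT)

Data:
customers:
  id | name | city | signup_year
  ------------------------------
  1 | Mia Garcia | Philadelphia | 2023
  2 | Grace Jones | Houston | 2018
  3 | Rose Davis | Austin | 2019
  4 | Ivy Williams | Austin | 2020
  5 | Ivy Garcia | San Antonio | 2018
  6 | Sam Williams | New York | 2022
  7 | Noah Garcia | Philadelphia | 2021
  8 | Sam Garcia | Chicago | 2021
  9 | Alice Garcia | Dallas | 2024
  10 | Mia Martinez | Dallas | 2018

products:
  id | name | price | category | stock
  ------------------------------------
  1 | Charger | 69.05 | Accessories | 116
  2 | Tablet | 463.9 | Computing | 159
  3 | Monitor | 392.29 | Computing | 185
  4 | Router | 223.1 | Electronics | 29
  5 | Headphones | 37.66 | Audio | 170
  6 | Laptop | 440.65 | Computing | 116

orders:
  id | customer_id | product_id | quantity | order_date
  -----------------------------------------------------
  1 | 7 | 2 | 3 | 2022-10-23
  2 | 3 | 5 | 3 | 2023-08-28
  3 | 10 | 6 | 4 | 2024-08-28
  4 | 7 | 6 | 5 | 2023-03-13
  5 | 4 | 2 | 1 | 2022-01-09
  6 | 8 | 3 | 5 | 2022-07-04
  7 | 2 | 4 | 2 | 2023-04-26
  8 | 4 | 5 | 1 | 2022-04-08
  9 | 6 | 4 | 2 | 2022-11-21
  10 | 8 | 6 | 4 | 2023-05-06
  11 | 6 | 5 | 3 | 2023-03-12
SELECT p.name, MAX(c.quantity) AS max_quantity FROM orders c JOIN products p ON c.product_id = p.id GROUP BY p.id, p.name

Execution result:
name | max_quantity
Tablet | 3
Monitor | 5
Router | 2
Headphones | 3
Laptop | 5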